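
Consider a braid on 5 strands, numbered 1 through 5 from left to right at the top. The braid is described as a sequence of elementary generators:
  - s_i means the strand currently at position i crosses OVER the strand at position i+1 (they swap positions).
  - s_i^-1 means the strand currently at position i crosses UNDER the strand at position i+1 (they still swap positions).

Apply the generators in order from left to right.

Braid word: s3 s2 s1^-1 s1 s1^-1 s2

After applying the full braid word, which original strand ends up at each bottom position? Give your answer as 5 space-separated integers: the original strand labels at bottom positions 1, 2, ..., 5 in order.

Gen 1 (s3): strand 3 crosses over strand 4. Perm now: [1 2 4 3 5]
Gen 2 (s2): strand 2 crosses over strand 4. Perm now: [1 4 2 3 5]
Gen 3 (s1^-1): strand 1 crosses under strand 4. Perm now: [4 1 2 3 5]
Gen 4 (s1): strand 4 crosses over strand 1. Perm now: [1 4 2 3 5]
Gen 5 (s1^-1): strand 1 crosses under strand 4. Perm now: [4 1 2 3 5]
Gen 6 (s2): strand 1 crosses over strand 2. Perm now: [4 2 1 3 5]

Answer: 4 2 1 3 5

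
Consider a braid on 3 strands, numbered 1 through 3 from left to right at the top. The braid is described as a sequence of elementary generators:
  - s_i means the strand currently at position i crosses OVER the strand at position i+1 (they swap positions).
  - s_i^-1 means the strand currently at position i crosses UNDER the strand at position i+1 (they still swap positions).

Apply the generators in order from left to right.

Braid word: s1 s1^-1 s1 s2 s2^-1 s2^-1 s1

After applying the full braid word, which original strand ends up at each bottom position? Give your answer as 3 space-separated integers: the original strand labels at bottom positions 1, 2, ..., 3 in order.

Answer: 3 2 1

Derivation:
Gen 1 (s1): strand 1 crosses over strand 2. Perm now: [2 1 3]
Gen 2 (s1^-1): strand 2 crosses under strand 1. Perm now: [1 2 3]
Gen 3 (s1): strand 1 crosses over strand 2. Perm now: [2 1 3]
Gen 4 (s2): strand 1 crosses over strand 3. Perm now: [2 3 1]
Gen 5 (s2^-1): strand 3 crosses under strand 1. Perm now: [2 1 3]
Gen 6 (s2^-1): strand 1 crosses under strand 3. Perm now: [2 3 1]
Gen 7 (s1): strand 2 crosses over strand 3. Perm now: [3 2 1]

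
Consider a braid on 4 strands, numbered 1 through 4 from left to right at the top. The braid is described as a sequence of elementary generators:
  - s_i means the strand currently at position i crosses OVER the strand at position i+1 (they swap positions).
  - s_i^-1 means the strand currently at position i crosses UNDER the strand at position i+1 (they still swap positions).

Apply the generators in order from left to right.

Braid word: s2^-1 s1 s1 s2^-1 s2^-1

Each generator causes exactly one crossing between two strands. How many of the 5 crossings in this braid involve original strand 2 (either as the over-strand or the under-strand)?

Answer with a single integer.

Answer: 3

Derivation:
Gen 1: crossing 2x3. Involves strand 2? yes. Count so far: 1
Gen 2: crossing 1x3. Involves strand 2? no. Count so far: 1
Gen 3: crossing 3x1. Involves strand 2? no. Count so far: 1
Gen 4: crossing 3x2. Involves strand 2? yes. Count so far: 2
Gen 5: crossing 2x3. Involves strand 2? yes. Count so far: 3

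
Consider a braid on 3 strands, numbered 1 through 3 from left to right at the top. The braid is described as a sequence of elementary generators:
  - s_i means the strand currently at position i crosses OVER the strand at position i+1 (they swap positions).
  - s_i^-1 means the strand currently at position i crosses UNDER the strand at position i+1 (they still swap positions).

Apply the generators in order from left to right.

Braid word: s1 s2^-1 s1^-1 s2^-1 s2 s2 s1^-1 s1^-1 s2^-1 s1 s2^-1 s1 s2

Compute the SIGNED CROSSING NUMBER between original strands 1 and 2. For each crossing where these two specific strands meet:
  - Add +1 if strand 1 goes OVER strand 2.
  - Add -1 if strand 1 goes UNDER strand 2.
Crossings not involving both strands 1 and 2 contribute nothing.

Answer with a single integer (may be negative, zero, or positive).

Gen 1: 1 over 2. Both 1&2? yes. Contrib: +1. Sum: 1
Gen 2: crossing 1x3. Both 1&2? no. Sum: 1
Gen 3: crossing 2x3. Both 1&2? no. Sum: 1
Gen 4: 2 under 1. Both 1&2? yes. Contrib: +1. Sum: 2
Gen 5: 1 over 2. Both 1&2? yes. Contrib: +1. Sum: 3
Gen 6: 2 over 1. Both 1&2? yes. Contrib: -1. Sum: 2
Gen 7: crossing 3x1. Both 1&2? no. Sum: 2
Gen 8: crossing 1x3. Both 1&2? no. Sum: 2
Gen 9: 1 under 2. Both 1&2? yes. Contrib: -1. Sum: 1
Gen 10: crossing 3x2. Both 1&2? no. Sum: 1
Gen 11: crossing 3x1. Both 1&2? no. Sum: 1
Gen 12: 2 over 1. Both 1&2? yes. Contrib: -1. Sum: 0
Gen 13: crossing 2x3. Both 1&2? no. Sum: 0

Answer: 0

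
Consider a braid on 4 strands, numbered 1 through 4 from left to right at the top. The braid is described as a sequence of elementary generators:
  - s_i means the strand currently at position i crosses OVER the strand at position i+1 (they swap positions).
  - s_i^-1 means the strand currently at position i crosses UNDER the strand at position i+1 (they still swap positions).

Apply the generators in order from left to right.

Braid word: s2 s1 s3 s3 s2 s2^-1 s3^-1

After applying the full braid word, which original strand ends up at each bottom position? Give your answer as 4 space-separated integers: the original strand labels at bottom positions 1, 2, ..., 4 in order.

Answer: 3 1 4 2

Derivation:
Gen 1 (s2): strand 2 crosses over strand 3. Perm now: [1 3 2 4]
Gen 2 (s1): strand 1 crosses over strand 3. Perm now: [3 1 2 4]
Gen 3 (s3): strand 2 crosses over strand 4. Perm now: [3 1 4 2]
Gen 4 (s3): strand 4 crosses over strand 2. Perm now: [3 1 2 4]
Gen 5 (s2): strand 1 crosses over strand 2. Perm now: [3 2 1 4]
Gen 6 (s2^-1): strand 2 crosses under strand 1. Perm now: [3 1 2 4]
Gen 7 (s3^-1): strand 2 crosses under strand 4. Perm now: [3 1 4 2]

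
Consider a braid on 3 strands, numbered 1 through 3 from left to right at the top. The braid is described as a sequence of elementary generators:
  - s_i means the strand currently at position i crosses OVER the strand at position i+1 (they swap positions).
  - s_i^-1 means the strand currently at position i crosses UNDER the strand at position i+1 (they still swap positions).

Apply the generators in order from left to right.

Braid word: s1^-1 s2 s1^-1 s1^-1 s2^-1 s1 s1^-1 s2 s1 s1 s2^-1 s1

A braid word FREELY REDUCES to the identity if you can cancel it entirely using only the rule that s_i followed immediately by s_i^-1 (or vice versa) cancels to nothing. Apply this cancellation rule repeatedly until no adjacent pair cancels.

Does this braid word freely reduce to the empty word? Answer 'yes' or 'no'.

Gen 1 (s1^-1): push. Stack: [s1^-1]
Gen 2 (s2): push. Stack: [s1^-1 s2]
Gen 3 (s1^-1): push. Stack: [s1^-1 s2 s1^-1]
Gen 4 (s1^-1): push. Stack: [s1^-1 s2 s1^-1 s1^-1]
Gen 5 (s2^-1): push. Stack: [s1^-1 s2 s1^-1 s1^-1 s2^-1]
Gen 6 (s1): push. Stack: [s1^-1 s2 s1^-1 s1^-1 s2^-1 s1]
Gen 7 (s1^-1): cancels prior s1. Stack: [s1^-1 s2 s1^-1 s1^-1 s2^-1]
Gen 8 (s2): cancels prior s2^-1. Stack: [s1^-1 s2 s1^-1 s1^-1]
Gen 9 (s1): cancels prior s1^-1. Stack: [s1^-1 s2 s1^-1]
Gen 10 (s1): cancels prior s1^-1. Stack: [s1^-1 s2]
Gen 11 (s2^-1): cancels prior s2. Stack: [s1^-1]
Gen 12 (s1): cancels prior s1^-1. Stack: []
Reduced word: (empty)

Answer: yes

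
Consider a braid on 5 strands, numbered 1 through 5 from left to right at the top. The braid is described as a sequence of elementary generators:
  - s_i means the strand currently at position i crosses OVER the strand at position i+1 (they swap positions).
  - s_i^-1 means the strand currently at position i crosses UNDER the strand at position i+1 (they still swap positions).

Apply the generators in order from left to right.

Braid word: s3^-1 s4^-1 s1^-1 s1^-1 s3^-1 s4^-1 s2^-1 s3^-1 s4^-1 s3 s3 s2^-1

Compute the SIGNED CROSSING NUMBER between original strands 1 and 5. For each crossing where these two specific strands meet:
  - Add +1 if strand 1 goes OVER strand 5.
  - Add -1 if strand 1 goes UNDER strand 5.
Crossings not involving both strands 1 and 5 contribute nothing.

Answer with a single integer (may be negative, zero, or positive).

Answer: 0

Derivation:
Gen 1: crossing 3x4. Both 1&5? no. Sum: 0
Gen 2: crossing 3x5. Both 1&5? no. Sum: 0
Gen 3: crossing 1x2. Both 1&5? no. Sum: 0
Gen 4: crossing 2x1. Both 1&5? no. Sum: 0
Gen 5: crossing 4x5. Both 1&5? no. Sum: 0
Gen 6: crossing 4x3. Both 1&5? no. Sum: 0
Gen 7: crossing 2x5. Both 1&5? no. Sum: 0
Gen 8: crossing 2x3. Both 1&5? no. Sum: 0
Gen 9: crossing 2x4. Both 1&5? no. Sum: 0
Gen 10: crossing 3x4. Both 1&5? no. Sum: 0
Gen 11: crossing 4x3. Both 1&5? no. Sum: 0
Gen 12: crossing 5x3. Both 1&5? no. Sum: 0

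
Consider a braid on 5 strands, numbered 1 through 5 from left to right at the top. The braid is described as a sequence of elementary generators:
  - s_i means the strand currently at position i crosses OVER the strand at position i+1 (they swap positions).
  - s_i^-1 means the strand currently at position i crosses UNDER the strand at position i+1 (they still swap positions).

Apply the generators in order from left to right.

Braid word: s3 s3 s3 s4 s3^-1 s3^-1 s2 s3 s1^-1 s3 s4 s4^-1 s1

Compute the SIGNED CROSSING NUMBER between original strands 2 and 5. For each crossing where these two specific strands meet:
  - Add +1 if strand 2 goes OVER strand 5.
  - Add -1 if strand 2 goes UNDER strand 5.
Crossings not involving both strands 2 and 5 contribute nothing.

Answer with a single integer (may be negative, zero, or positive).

Answer: 0

Derivation:
Gen 1: crossing 3x4. Both 2&5? no. Sum: 0
Gen 2: crossing 4x3. Both 2&5? no. Sum: 0
Gen 3: crossing 3x4. Both 2&5? no. Sum: 0
Gen 4: crossing 3x5. Both 2&5? no. Sum: 0
Gen 5: crossing 4x5. Both 2&5? no. Sum: 0
Gen 6: crossing 5x4. Both 2&5? no. Sum: 0
Gen 7: crossing 2x4. Both 2&5? no. Sum: 0
Gen 8: 2 over 5. Both 2&5? yes. Contrib: +1. Sum: 1
Gen 9: crossing 1x4. Both 2&5? no. Sum: 1
Gen 10: 5 over 2. Both 2&5? yes. Contrib: -1. Sum: 0
Gen 11: crossing 5x3. Both 2&5? no. Sum: 0
Gen 12: crossing 3x5. Both 2&5? no. Sum: 0
Gen 13: crossing 4x1. Both 2&5? no. Sum: 0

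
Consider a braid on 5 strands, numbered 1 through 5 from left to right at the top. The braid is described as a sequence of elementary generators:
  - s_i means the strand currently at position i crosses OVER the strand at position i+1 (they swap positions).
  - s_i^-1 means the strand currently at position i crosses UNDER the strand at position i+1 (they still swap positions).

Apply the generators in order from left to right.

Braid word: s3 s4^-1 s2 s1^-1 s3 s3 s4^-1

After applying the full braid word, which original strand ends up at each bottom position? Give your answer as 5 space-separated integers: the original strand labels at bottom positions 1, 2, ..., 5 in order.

Answer: 4 1 2 3 5

Derivation:
Gen 1 (s3): strand 3 crosses over strand 4. Perm now: [1 2 4 3 5]
Gen 2 (s4^-1): strand 3 crosses under strand 5. Perm now: [1 2 4 5 3]
Gen 3 (s2): strand 2 crosses over strand 4. Perm now: [1 4 2 5 3]
Gen 4 (s1^-1): strand 1 crosses under strand 4. Perm now: [4 1 2 5 3]
Gen 5 (s3): strand 2 crosses over strand 5. Perm now: [4 1 5 2 3]
Gen 6 (s3): strand 5 crosses over strand 2. Perm now: [4 1 2 5 3]
Gen 7 (s4^-1): strand 5 crosses under strand 3. Perm now: [4 1 2 3 5]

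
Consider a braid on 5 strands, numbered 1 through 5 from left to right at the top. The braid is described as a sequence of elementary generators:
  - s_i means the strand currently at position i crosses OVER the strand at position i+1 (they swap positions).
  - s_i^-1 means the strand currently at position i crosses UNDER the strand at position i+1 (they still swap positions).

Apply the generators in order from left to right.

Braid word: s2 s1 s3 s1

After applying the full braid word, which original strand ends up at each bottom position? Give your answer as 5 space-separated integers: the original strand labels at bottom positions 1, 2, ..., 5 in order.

Answer: 1 3 4 2 5

Derivation:
Gen 1 (s2): strand 2 crosses over strand 3. Perm now: [1 3 2 4 5]
Gen 2 (s1): strand 1 crosses over strand 3. Perm now: [3 1 2 4 5]
Gen 3 (s3): strand 2 crosses over strand 4. Perm now: [3 1 4 2 5]
Gen 4 (s1): strand 3 crosses over strand 1. Perm now: [1 3 4 2 5]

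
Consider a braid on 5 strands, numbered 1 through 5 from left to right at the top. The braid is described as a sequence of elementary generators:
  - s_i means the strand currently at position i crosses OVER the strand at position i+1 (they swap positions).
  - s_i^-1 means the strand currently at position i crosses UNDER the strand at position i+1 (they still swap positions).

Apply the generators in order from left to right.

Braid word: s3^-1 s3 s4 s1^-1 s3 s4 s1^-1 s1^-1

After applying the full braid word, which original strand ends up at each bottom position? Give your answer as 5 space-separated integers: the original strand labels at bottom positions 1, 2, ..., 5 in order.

Answer: 2 1 5 4 3

Derivation:
Gen 1 (s3^-1): strand 3 crosses under strand 4. Perm now: [1 2 4 3 5]
Gen 2 (s3): strand 4 crosses over strand 3. Perm now: [1 2 3 4 5]
Gen 3 (s4): strand 4 crosses over strand 5. Perm now: [1 2 3 5 4]
Gen 4 (s1^-1): strand 1 crosses under strand 2. Perm now: [2 1 3 5 4]
Gen 5 (s3): strand 3 crosses over strand 5. Perm now: [2 1 5 3 4]
Gen 6 (s4): strand 3 crosses over strand 4. Perm now: [2 1 5 4 3]
Gen 7 (s1^-1): strand 2 crosses under strand 1. Perm now: [1 2 5 4 3]
Gen 8 (s1^-1): strand 1 crosses under strand 2. Perm now: [2 1 5 4 3]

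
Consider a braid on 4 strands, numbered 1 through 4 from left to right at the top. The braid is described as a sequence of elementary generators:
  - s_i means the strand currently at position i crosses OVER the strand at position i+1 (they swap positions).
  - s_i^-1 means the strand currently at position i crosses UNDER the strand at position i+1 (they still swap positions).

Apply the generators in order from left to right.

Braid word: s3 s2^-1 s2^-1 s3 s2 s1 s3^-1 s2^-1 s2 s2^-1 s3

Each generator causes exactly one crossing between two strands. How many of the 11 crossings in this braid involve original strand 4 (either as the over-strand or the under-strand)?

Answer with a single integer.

Gen 1: crossing 3x4. Involves strand 4? yes. Count so far: 1
Gen 2: crossing 2x4. Involves strand 4? yes. Count so far: 2
Gen 3: crossing 4x2. Involves strand 4? yes. Count so far: 3
Gen 4: crossing 4x3. Involves strand 4? yes. Count so far: 4
Gen 5: crossing 2x3. Involves strand 4? no. Count so far: 4
Gen 6: crossing 1x3. Involves strand 4? no. Count so far: 4
Gen 7: crossing 2x4. Involves strand 4? yes. Count so far: 5
Gen 8: crossing 1x4. Involves strand 4? yes. Count so far: 6
Gen 9: crossing 4x1. Involves strand 4? yes. Count so far: 7
Gen 10: crossing 1x4. Involves strand 4? yes. Count so far: 8
Gen 11: crossing 1x2. Involves strand 4? no. Count so far: 8

Answer: 8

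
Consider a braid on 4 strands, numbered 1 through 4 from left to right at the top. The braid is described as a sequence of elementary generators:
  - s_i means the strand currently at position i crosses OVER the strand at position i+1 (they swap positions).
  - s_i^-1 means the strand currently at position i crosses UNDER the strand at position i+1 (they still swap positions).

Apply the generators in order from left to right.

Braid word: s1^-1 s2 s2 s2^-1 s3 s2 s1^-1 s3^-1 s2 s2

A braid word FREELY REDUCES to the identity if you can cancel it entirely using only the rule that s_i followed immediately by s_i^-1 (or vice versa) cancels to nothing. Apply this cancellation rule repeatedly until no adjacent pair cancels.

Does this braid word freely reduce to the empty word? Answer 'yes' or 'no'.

Gen 1 (s1^-1): push. Stack: [s1^-1]
Gen 2 (s2): push. Stack: [s1^-1 s2]
Gen 3 (s2): push. Stack: [s1^-1 s2 s2]
Gen 4 (s2^-1): cancels prior s2. Stack: [s1^-1 s2]
Gen 5 (s3): push. Stack: [s1^-1 s2 s3]
Gen 6 (s2): push. Stack: [s1^-1 s2 s3 s2]
Gen 7 (s1^-1): push. Stack: [s1^-1 s2 s3 s2 s1^-1]
Gen 8 (s3^-1): push. Stack: [s1^-1 s2 s3 s2 s1^-1 s3^-1]
Gen 9 (s2): push. Stack: [s1^-1 s2 s3 s2 s1^-1 s3^-1 s2]
Gen 10 (s2): push. Stack: [s1^-1 s2 s3 s2 s1^-1 s3^-1 s2 s2]
Reduced word: s1^-1 s2 s3 s2 s1^-1 s3^-1 s2 s2

Answer: no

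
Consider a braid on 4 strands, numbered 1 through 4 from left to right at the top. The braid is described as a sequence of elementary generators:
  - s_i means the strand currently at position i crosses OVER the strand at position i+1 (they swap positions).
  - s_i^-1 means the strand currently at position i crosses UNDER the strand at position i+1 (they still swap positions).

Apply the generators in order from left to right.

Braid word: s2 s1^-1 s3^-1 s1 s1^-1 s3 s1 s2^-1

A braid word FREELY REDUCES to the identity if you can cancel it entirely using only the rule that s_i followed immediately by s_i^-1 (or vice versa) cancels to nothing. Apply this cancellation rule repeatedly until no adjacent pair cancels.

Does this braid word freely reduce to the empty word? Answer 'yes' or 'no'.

Answer: yes

Derivation:
Gen 1 (s2): push. Stack: [s2]
Gen 2 (s1^-1): push. Stack: [s2 s1^-1]
Gen 3 (s3^-1): push. Stack: [s2 s1^-1 s3^-1]
Gen 4 (s1): push. Stack: [s2 s1^-1 s3^-1 s1]
Gen 5 (s1^-1): cancels prior s1. Stack: [s2 s1^-1 s3^-1]
Gen 6 (s3): cancels prior s3^-1. Stack: [s2 s1^-1]
Gen 7 (s1): cancels prior s1^-1. Stack: [s2]
Gen 8 (s2^-1): cancels prior s2. Stack: []
Reduced word: (empty)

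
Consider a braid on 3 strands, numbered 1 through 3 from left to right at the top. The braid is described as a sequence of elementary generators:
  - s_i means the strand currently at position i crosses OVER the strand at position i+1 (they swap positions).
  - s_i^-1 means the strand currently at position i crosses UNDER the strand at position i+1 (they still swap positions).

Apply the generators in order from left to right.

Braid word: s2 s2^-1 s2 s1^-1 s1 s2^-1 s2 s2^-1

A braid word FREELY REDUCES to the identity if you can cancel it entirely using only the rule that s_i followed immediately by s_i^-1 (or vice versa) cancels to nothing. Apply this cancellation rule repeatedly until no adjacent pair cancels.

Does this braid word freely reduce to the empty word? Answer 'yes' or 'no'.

Answer: yes

Derivation:
Gen 1 (s2): push. Stack: [s2]
Gen 2 (s2^-1): cancels prior s2. Stack: []
Gen 3 (s2): push. Stack: [s2]
Gen 4 (s1^-1): push. Stack: [s2 s1^-1]
Gen 5 (s1): cancels prior s1^-1. Stack: [s2]
Gen 6 (s2^-1): cancels prior s2. Stack: []
Gen 7 (s2): push. Stack: [s2]
Gen 8 (s2^-1): cancels prior s2. Stack: []
Reduced word: (empty)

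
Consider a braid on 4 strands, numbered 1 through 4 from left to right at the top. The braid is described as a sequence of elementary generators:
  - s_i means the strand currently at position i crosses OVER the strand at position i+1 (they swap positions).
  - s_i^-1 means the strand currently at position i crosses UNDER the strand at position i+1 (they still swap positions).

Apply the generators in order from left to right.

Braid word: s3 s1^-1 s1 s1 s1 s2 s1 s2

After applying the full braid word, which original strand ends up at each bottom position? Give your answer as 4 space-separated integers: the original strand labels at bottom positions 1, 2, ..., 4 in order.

Gen 1 (s3): strand 3 crosses over strand 4. Perm now: [1 2 4 3]
Gen 2 (s1^-1): strand 1 crosses under strand 2. Perm now: [2 1 4 3]
Gen 3 (s1): strand 2 crosses over strand 1. Perm now: [1 2 4 3]
Gen 4 (s1): strand 1 crosses over strand 2. Perm now: [2 1 4 3]
Gen 5 (s1): strand 2 crosses over strand 1. Perm now: [1 2 4 3]
Gen 6 (s2): strand 2 crosses over strand 4. Perm now: [1 4 2 3]
Gen 7 (s1): strand 1 crosses over strand 4. Perm now: [4 1 2 3]
Gen 8 (s2): strand 1 crosses over strand 2. Perm now: [4 2 1 3]

Answer: 4 2 1 3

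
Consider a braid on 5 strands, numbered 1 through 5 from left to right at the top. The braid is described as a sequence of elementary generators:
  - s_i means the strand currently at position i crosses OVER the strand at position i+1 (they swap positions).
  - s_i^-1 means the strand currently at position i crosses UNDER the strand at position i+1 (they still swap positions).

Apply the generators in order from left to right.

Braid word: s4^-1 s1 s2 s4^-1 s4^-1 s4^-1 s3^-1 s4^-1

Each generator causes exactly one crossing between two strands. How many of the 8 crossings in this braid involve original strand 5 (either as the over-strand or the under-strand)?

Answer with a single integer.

Answer: 5

Derivation:
Gen 1: crossing 4x5. Involves strand 5? yes. Count so far: 1
Gen 2: crossing 1x2. Involves strand 5? no. Count so far: 1
Gen 3: crossing 1x3. Involves strand 5? no. Count so far: 1
Gen 4: crossing 5x4. Involves strand 5? yes. Count so far: 2
Gen 5: crossing 4x5. Involves strand 5? yes. Count so far: 3
Gen 6: crossing 5x4. Involves strand 5? yes. Count so far: 4
Gen 7: crossing 1x4. Involves strand 5? no. Count so far: 4
Gen 8: crossing 1x5. Involves strand 5? yes. Count so far: 5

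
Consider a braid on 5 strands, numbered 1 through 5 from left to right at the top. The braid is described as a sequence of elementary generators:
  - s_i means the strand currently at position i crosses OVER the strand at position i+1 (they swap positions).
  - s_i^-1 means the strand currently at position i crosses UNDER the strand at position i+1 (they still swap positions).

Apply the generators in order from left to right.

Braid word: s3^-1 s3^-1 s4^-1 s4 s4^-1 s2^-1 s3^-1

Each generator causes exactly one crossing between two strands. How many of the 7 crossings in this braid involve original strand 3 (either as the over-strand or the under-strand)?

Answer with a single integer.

Gen 1: crossing 3x4. Involves strand 3? yes. Count so far: 1
Gen 2: crossing 4x3. Involves strand 3? yes. Count so far: 2
Gen 3: crossing 4x5. Involves strand 3? no. Count so far: 2
Gen 4: crossing 5x4. Involves strand 3? no. Count so far: 2
Gen 5: crossing 4x5. Involves strand 3? no. Count so far: 2
Gen 6: crossing 2x3. Involves strand 3? yes. Count so far: 3
Gen 7: crossing 2x5. Involves strand 3? no. Count so far: 3

Answer: 3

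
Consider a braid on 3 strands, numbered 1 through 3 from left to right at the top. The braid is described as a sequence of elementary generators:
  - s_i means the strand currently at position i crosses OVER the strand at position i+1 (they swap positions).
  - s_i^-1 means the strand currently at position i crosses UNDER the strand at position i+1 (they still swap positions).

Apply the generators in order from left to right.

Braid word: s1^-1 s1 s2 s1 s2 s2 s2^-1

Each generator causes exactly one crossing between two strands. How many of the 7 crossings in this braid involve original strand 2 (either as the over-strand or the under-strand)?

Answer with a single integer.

Answer: 6

Derivation:
Gen 1: crossing 1x2. Involves strand 2? yes. Count so far: 1
Gen 2: crossing 2x1. Involves strand 2? yes. Count so far: 2
Gen 3: crossing 2x3. Involves strand 2? yes. Count so far: 3
Gen 4: crossing 1x3. Involves strand 2? no. Count so far: 3
Gen 5: crossing 1x2. Involves strand 2? yes. Count so far: 4
Gen 6: crossing 2x1. Involves strand 2? yes. Count so far: 5
Gen 7: crossing 1x2. Involves strand 2? yes. Count so far: 6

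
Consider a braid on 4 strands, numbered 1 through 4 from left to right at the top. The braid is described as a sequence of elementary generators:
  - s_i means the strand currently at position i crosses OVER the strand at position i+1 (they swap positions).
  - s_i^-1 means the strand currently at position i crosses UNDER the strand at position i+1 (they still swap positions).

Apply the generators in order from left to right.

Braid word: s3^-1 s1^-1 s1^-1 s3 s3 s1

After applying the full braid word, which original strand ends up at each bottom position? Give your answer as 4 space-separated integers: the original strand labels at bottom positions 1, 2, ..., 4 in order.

Gen 1 (s3^-1): strand 3 crosses under strand 4. Perm now: [1 2 4 3]
Gen 2 (s1^-1): strand 1 crosses under strand 2. Perm now: [2 1 4 3]
Gen 3 (s1^-1): strand 2 crosses under strand 1. Perm now: [1 2 4 3]
Gen 4 (s3): strand 4 crosses over strand 3. Perm now: [1 2 3 4]
Gen 5 (s3): strand 3 crosses over strand 4. Perm now: [1 2 4 3]
Gen 6 (s1): strand 1 crosses over strand 2. Perm now: [2 1 4 3]

Answer: 2 1 4 3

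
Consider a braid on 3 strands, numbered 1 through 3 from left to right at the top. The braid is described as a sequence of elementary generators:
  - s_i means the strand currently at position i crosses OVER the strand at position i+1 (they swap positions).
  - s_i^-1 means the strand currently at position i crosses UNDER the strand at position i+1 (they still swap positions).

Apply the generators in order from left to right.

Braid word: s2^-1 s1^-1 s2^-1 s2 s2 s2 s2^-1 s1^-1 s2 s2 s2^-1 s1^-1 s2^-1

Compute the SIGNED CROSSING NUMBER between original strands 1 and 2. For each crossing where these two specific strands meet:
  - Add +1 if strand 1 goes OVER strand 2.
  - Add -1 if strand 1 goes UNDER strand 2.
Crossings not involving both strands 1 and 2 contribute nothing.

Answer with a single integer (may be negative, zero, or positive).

Answer: -2

Derivation:
Gen 1: crossing 2x3. Both 1&2? no. Sum: 0
Gen 2: crossing 1x3. Both 1&2? no. Sum: 0
Gen 3: 1 under 2. Both 1&2? yes. Contrib: -1. Sum: -1
Gen 4: 2 over 1. Both 1&2? yes. Contrib: -1. Sum: -2
Gen 5: 1 over 2. Both 1&2? yes. Contrib: +1. Sum: -1
Gen 6: 2 over 1. Both 1&2? yes. Contrib: -1. Sum: -2
Gen 7: 1 under 2. Both 1&2? yes. Contrib: -1. Sum: -3
Gen 8: crossing 3x2. Both 1&2? no. Sum: -3
Gen 9: crossing 3x1. Both 1&2? no. Sum: -3
Gen 10: crossing 1x3. Both 1&2? no. Sum: -3
Gen 11: crossing 3x1. Both 1&2? no. Sum: -3
Gen 12: 2 under 1. Both 1&2? yes. Contrib: +1. Sum: -2
Gen 13: crossing 2x3. Both 1&2? no. Sum: -2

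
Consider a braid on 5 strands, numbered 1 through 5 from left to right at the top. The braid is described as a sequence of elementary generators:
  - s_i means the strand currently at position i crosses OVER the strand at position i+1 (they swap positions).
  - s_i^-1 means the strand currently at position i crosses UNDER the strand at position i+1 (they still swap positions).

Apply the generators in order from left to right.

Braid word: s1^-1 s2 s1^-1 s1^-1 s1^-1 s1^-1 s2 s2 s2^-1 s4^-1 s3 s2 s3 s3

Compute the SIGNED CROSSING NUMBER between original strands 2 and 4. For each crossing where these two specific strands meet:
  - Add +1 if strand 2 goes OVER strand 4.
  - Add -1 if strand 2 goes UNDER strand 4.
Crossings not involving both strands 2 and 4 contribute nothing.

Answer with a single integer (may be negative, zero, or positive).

Gen 1: crossing 1x2. Both 2&4? no. Sum: 0
Gen 2: crossing 1x3. Both 2&4? no. Sum: 0
Gen 3: crossing 2x3. Both 2&4? no. Sum: 0
Gen 4: crossing 3x2. Both 2&4? no. Sum: 0
Gen 5: crossing 2x3. Both 2&4? no. Sum: 0
Gen 6: crossing 3x2. Both 2&4? no. Sum: 0
Gen 7: crossing 3x1. Both 2&4? no. Sum: 0
Gen 8: crossing 1x3. Both 2&4? no. Sum: 0
Gen 9: crossing 3x1. Both 2&4? no. Sum: 0
Gen 10: crossing 4x5. Both 2&4? no. Sum: 0
Gen 11: crossing 3x5. Both 2&4? no. Sum: 0
Gen 12: crossing 1x5. Both 2&4? no. Sum: 0
Gen 13: crossing 1x3. Both 2&4? no. Sum: 0
Gen 14: crossing 3x1. Both 2&4? no. Sum: 0

Answer: 0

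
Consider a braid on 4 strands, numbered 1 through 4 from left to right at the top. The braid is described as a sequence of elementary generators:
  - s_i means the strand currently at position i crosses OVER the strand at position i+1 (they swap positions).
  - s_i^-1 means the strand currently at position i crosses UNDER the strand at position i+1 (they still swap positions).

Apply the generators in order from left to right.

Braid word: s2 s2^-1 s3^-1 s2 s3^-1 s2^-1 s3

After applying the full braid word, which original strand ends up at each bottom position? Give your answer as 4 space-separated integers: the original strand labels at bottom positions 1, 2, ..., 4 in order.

Gen 1 (s2): strand 2 crosses over strand 3. Perm now: [1 3 2 4]
Gen 2 (s2^-1): strand 3 crosses under strand 2. Perm now: [1 2 3 4]
Gen 3 (s3^-1): strand 3 crosses under strand 4. Perm now: [1 2 4 3]
Gen 4 (s2): strand 2 crosses over strand 4. Perm now: [1 4 2 3]
Gen 5 (s3^-1): strand 2 crosses under strand 3. Perm now: [1 4 3 2]
Gen 6 (s2^-1): strand 4 crosses under strand 3. Perm now: [1 3 4 2]
Gen 7 (s3): strand 4 crosses over strand 2. Perm now: [1 3 2 4]

Answer: 1 3 2 4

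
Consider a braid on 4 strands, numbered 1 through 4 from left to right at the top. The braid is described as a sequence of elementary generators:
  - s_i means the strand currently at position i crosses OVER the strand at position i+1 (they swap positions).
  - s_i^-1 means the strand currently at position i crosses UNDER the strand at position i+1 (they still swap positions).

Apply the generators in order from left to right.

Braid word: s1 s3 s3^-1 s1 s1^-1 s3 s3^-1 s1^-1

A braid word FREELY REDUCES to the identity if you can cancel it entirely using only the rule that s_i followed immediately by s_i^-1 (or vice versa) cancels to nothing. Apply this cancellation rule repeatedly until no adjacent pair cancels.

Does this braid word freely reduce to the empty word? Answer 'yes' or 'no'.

Gen 1 (s1): push. Stack: [s1]
Gen 2 (s3): push. Stack: [s1 s3]
Gen 3 (s3^-1): cancels prior s3. Stack: [s1]
Gen 4 (s1): push. Stack: [s1 s1]
Gen 5 (s1^-1): cancels prior s1. Stack: [s1]
Gen 6 (s3): push. Stack: [s1 s3]
Gen 7 (s3^-1): cancels prior s3. Stack: [s1]
Gen 8 (s1^-1): cancels prior s1. Stack: []
Reduced word: (empty)

Answer: yes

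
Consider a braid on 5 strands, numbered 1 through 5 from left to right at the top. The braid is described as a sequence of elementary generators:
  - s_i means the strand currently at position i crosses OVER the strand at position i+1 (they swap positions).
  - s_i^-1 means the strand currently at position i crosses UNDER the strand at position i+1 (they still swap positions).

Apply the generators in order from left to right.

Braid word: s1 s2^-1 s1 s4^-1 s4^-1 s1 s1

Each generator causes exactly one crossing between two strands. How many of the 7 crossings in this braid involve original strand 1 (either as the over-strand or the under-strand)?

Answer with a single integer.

Answer: 2

Derivation:
Gen 1: crossing 1x2. Involves strand 1? yes. Count so far: 1
Gen 2: crossing 1x3. Involves strand 1? yes. Count so far: 2
Gen 3: crossing 2x3. Involves strand 1? no. Count so far: 2
Gen 4: crossing 4x5. Involves strand 1? no. Count so far: 2
Gen 5: crossing 5x4. Involves strand 1? no. Count so far: 2
Gen 6: crossing 3x2. Involves strand 1? no. Count so far: 2
Gen 7: crossing 2x3. Involves strand 1? no. Count so far: 2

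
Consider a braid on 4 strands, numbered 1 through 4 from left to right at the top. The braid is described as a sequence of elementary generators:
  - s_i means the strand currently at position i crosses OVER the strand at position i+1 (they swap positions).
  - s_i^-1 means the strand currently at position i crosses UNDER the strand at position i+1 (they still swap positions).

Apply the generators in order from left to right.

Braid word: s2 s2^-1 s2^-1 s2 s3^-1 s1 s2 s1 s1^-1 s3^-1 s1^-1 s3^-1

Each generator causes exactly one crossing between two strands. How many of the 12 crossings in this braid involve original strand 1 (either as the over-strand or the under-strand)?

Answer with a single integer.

Gen 1: crossing 2x3. Involves strand 1? no. Count so far: 0
Gen 2: crossing 3x2. Involves strand 1? no. Count so far: 0
Gen 3: crossing 2x3. Involves strand 1? no. Count so far: 0
Gen 4: crossing 3x2. Involves strand 1? no. Count so far: 0
Gen 5: crossing 3x4. Involves strand 1? no. Count so far: 0
Gen 6: crossing 1x2. Involves strand 1? yes. Count so far: 1
Gen 7: crossing 1x4. Involves strand 1? yes. Count so far: 2
Gen 8: crossing 2x4. Involves strand 1? no. Count so far: 2
Gen 9: crossing 4x2. Involves strand 1? no. Count so far: 2
Gen 10: crossing 1x3. Involves strand 1? yes. Count so far: 3
Gen 11: crossing 2x4. Involves strand 1? no. Count so far: 3
Gen 12: crossing 3x1. Involves strand 1? yes. Count so far: 4

Answer: 4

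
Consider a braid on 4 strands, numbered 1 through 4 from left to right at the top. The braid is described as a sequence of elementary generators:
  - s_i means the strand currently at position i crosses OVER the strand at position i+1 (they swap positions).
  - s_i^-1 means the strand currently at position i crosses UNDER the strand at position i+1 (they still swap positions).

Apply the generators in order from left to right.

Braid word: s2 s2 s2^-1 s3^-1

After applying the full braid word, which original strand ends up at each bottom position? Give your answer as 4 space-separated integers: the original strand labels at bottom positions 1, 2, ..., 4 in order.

Answer: 1 3 4 2

Derivation:
Gen 1 (s2): strand 2 crosses over strand 3. Perm now: [1 3 2 4]
Gen 2 (s2): strand 3 crosses over strand 2. Perm now: [1 2 3 4]
Gen 3 (s2^-1): strand 2 crosses under strand 3. Perm now: [1 3 2 4]
Gen 4 (s3^-1): strand 2 crosses under strand 4. Perm now: [1 3 4 2]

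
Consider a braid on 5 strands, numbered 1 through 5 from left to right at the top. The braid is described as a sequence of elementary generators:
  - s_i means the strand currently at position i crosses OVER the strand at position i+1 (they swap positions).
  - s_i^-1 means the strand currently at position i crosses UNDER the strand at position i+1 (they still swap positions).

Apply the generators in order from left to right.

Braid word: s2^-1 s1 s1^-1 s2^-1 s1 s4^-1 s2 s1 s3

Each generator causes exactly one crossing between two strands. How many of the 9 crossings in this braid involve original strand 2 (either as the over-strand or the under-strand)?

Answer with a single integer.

Answer: 4

Derivation:
Gen 1: crossing 2x3. Involves strand 2? yes. Count so far: 1
Gen 2: crossing 1x3. Involves strand 2? no. Count so far: 1
Gen 3: crossing 3x1. Involves strand 2? no. Count so far: 1
Gen 4: crossing 3x2. Involves strand 2? yes. Count so far: 2
Gen 5: crossing 1x2. Involves strand 2? yes. Count so far: 3
Gen 6: crossing 4x5. Involves strand 2? no. Count so far: 3
Gen 7: crossing 1x3. Involves strand 2? no. Count so far: 3
Gen 8: crossing 2x3. Involves strand 2? yes. Count so far: 4
Gen 9: crossing 1x5. Involves strand 2? no. Count so far: 4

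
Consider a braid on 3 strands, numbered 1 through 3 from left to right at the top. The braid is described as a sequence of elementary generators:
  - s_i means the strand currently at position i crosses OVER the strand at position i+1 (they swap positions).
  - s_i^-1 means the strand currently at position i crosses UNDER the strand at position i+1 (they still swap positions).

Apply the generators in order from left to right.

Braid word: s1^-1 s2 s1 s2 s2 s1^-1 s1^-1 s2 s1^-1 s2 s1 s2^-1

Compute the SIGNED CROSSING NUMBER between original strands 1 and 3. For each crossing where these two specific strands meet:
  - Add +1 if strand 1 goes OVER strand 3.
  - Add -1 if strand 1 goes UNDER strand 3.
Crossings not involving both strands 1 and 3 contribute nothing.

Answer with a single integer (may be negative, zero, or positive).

Answer: 1

Derivation:
Gen 1: crossing 1x2. Both 1&3? no. Sum: 0
Gen 2: 1 over 3. Both 1&3? yes. Contrib: +1. Sum: 1
Gen 3: crossing 2x3. Both 1&3? no. Sum: 1
Gen 4: crossing 2x1. Both 1&3? no. Sum: 1
Gen 5: crossing 1x2. Both 1&3? no. Sum: 1
Gen 6: crossing 3x2. Both 1&3? no. Sum: 1
Gen 7: crossing 2x3. Both 1&3? no. Sum: 1
Gen 8: crossing 2x1. Both 1&3? no. Sum: 1
Gen 9: 3 under 1. Both 1&3? yes. Contrib: +1. Sum: 2
Gen 10: crossing 3x2. Both 1&3? no. Sum: 2
Gen 11: crossing 1x2. Both 1&3? no. Sum: 2
Gen 12: 1 under 3. Both 1&3? yes. Contrib: -1. Sum: 1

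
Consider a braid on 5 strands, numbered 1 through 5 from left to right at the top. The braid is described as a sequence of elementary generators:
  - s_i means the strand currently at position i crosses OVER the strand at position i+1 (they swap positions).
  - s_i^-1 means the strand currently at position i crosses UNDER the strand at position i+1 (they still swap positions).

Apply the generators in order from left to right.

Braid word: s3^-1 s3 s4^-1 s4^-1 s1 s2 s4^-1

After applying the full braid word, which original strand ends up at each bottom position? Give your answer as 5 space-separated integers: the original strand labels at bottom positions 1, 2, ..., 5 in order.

Answer: 2 3 1 5 4

Derivation:
Gen 1 (s3^-1): strand 3 crosses under strand 4. Perm now: [1 2 4 3 5]
Gen 2 (s3): strand 4 crosses over strand 3. Perm now: [1 2 3 4 5]
Gen 3 (s4^-1): strand 4 crosses under strand 5. Perm now: [1 2 3 5 4]
Gen 4 (s4^-1): strand 5 crosses under strand 4. Perm now: [1 2 3 4 5]
Gen 5 (s1): strand 1 crosses over strand 2. Perm now: [2 1 3 4 5]
Gen 6 (s2): strand 1 crosses over strand 3. Perm now: [2 3 1 4 5]
Gen 7 (s4^-1): strand 4 crosses under strand 5. Perm now: [2 3 1 5 4]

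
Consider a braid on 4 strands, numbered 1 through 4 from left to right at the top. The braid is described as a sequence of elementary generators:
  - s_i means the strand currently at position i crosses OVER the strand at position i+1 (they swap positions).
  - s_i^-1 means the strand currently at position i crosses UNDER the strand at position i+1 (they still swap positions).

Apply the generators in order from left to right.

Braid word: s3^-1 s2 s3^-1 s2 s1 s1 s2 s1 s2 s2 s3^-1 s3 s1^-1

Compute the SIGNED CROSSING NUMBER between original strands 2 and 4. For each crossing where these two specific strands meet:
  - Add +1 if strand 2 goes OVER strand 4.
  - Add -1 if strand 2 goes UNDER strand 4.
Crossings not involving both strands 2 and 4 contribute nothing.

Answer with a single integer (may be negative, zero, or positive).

Gen 1: crossing 3x4. Both 2&4? no. Sum: 0
Gen 2: 2 over 4. Both 2&4? yes. Contrib: +1. Sum: 1
Gen 3: crossing 2x3. Both 2&4? no. Sum: 1
Gen 4: crossing 4x3. Both 2&4? no. Sum: 1
Gen 5: crossing 1x3. Both 2&4? no. Sum: 1
Gen 6: crossing 3x1. Both 2&4? no. Sum: 1
Gen 7: crossing 3x4. Both 2&4? no. Sum: 1
Gen 8: crossing 1x4. Both 2&4? no. Sum: 1
Gen 9: crossing 1x3. Both 2&4? no. Sum: 1
Gen 10: crossing 3x1. Both 2&4? no. Sum: 1
Gen 11: crossing 3x2. Both 2&4? no. Sum: 1
Gen 12: crossing 2x3. Both 2&4? no. Sum: 1
Gen 13: crossing 4x1. Both 2&4? no. Sum: 1

Answer: 1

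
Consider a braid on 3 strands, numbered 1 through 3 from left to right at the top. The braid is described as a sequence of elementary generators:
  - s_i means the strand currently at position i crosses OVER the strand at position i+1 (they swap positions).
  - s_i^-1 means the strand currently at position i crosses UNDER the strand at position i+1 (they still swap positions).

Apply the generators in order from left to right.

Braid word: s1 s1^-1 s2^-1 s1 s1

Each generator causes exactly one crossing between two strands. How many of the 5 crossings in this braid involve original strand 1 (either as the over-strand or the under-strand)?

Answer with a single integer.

Gen 1: crossing 1x2. Involves strand 1? yes. Count so far: 1
Gen 2: crossing 2x1. Involves strand 1? yes. Count so far: 2
Gen 3: crossing 2x3. Involves strand 1? no. Count so far: 2
Gen 4: crossing 1x3. Involves strand 1? yes. Count so far: 3
Gen 5: crossing 3x1. Involves strand 1? yes. Count so far: 4

Answer: 4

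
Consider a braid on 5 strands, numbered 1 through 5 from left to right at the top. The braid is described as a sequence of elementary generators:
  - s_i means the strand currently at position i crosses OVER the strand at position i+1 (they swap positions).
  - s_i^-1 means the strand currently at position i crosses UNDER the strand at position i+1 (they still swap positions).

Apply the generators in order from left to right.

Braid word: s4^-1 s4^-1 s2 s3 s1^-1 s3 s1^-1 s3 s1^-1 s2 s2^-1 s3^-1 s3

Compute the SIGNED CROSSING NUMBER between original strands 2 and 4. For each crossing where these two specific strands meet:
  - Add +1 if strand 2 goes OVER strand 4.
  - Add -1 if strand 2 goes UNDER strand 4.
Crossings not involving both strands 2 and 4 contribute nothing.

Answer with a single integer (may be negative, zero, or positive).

Answer: 3

Derivation:
Gen 1: crossing 4x5. Both 2&4? no. Sum: 0
Gen 2: crossing 5x4. Both 2&4? no. Sum: 0
Gen 3: crossing 2x3. Both 2&4? no. Sum: 0
Gen 4: 2 over 4. Both 2&4? yes. Contrib: +1. Sum: 1
Gen 5: crossing 1x3. Both 2&4? no. Sum: 1
Gen 6: 4 over 2. Both 2&4? yes. Contrib: -1. Sum: 0
Gen 7: crossing 3x1. Both 2&4? no. Sum: 0
Gen 8: 2 over 4. Both 2&4? yes. Contrib: +1. Sum: 1
Gen 9: crossing 1x3. Both 2&4? no. Sum: 1
Gen 10: crossing 1x4. Both 2&4? no. Sum: 1
Gen 11: crossing 4x1. Both 2&4? no. Sum: 1
Gen 12: 4 under 2. Both 2&4? yes. Contrib: +1. Sum: 2
Gen 13: 2 over 4. Both 2&4? yes. Contrib: +1. Sum: 3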